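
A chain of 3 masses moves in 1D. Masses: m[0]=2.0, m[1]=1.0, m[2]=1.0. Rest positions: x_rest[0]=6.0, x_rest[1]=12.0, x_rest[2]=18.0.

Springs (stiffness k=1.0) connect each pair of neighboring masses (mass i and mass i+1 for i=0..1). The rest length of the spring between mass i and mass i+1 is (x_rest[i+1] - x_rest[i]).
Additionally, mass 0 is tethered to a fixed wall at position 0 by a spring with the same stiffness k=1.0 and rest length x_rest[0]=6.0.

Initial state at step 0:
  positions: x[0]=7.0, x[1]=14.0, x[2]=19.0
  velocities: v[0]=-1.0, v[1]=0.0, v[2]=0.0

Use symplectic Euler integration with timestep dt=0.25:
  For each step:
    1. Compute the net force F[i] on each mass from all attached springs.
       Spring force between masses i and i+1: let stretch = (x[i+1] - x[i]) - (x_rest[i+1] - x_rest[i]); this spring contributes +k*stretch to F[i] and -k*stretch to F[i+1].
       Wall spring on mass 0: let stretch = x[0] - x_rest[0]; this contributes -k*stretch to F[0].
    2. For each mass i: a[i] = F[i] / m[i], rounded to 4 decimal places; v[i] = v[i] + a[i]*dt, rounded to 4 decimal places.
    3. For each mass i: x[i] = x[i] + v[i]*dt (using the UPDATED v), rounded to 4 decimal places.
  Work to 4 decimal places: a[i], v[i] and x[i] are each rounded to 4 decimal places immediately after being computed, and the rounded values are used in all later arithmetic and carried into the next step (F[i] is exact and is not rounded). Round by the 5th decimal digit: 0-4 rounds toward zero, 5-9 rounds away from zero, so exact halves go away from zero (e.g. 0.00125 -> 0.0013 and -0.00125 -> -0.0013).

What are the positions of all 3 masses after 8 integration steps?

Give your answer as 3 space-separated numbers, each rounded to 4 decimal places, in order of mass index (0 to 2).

Step 0: x=[7.0000 14.0000 19.0000] v=[-1.0000 0.0000 0.0000]
Step 1: x=[6.7500 13.8750 19.0625] v=[-1.0000 -0.5000 0.2500]
Step 2: x=[6.5117 13.6289 19.1758] v=[-0.9531 -0.9844 0.4531]
Step 3: x=[6.2924 13.2847 19.3174] v=[-0.8774 -1.3770 0.5664]
Step 4: x=[6.0949 12.8805 19.4570] v=[-0.7899 -1.6169 0.5582]
Step 5: x=[5.9190 12.4632 19.5605] v=[-0.7036 -1.6692 0.4141]
Step 6: x=[5.7626 12.0805 19.5955] v=[-0.6255 -1.5309 0.1398]
Step 7: x=[5.6236 11.7726 19.5358] v=[-0.5561 -1.2316 -0.2390]
Step 8: x=[5.5010 11.5656 19.3659] v=[-0.4904 -0.8281 -0.6798]

Answer: 5.5010 11.5656 19.3659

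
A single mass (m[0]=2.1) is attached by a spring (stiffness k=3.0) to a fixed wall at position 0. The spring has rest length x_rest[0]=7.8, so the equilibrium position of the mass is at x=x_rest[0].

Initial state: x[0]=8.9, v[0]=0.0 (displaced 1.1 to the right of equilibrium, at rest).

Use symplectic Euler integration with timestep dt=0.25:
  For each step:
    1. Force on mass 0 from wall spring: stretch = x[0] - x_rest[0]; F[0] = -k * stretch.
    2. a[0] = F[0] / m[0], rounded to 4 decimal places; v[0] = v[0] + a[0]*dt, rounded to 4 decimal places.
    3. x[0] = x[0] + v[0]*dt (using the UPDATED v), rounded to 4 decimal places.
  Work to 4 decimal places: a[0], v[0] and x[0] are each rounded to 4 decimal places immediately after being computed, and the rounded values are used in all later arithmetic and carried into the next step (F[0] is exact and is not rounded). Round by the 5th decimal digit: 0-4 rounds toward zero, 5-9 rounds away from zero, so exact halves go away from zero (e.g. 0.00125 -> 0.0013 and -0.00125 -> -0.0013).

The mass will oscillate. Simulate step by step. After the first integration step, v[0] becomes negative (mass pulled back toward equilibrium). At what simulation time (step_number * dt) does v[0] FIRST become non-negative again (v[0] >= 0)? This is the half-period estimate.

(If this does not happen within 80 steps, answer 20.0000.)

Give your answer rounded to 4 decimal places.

Answer: 2.7500

Derivation:
Step 0: x=[8.9000] v=[0.0000]
Step 1: x=[8.8018] v=[-0.3929]
Step 2: x=[8.6141] v=[-0.7507]
Step 3: x=[8.3537] v=[-1.0415]
Step 4: x=[8.0439] v=[-1.2393]
Step 5: x=[7.7123] v=[-1.3264]
Step 6: x=[7.3885] v=[-1.2951]
Step 7: x=[7.1015] v=[-1.1481]
Step 8: x=[6.8769] v=[-0.8986]
Step 9: x=[6.7347] v=[-0.5689]
Step 10: x=[6.6876] v=[-0.1884]
Step 11: x=[6.7398] v=[0.2089]
First v>=0 after going negative at step 11, time=2.7500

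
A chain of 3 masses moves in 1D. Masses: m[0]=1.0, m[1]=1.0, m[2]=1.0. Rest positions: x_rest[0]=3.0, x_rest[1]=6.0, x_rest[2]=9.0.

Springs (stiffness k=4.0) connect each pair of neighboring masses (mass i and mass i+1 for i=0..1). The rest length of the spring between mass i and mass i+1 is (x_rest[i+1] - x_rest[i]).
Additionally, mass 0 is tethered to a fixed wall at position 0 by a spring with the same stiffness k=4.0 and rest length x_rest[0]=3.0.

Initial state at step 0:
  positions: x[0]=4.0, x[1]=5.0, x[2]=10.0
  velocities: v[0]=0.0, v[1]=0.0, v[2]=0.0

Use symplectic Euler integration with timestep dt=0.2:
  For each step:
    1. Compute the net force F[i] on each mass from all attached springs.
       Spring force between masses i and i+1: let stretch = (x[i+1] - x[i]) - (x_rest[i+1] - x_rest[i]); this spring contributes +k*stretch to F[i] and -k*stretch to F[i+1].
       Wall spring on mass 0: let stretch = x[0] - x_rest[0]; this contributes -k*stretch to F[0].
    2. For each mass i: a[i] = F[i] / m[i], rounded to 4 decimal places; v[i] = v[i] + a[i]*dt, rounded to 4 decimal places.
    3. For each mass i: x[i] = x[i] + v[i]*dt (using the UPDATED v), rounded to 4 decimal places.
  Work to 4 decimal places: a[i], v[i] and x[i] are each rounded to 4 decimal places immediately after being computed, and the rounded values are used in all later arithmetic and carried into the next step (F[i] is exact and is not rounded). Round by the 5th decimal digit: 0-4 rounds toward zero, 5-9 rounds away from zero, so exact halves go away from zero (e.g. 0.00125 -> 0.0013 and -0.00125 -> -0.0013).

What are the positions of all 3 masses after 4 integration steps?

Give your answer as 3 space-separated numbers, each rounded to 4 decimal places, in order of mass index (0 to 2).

Step 0: x=[4.0000 5.0000 10.0000] v=[0.0000 0.0000 0.0000]
Step 1: x=[3.5200 5.6400 9.6800] v=[-2.4000 3.2000 -1.6000]
Step 2: x=[2.8160 6.5872 9.1936] v=[-3.5200 4.7360 -2.4320]
Step 3: x=[2.2648 7.3480 8.7702] v=[-2.7558 3.8042 -2.1171]
Step 4: x=[2.1646 7.5231 8.5992] v=[-0.5011 0.8754 -0.8549]

Answer: 2.1646 7.5231 8.5992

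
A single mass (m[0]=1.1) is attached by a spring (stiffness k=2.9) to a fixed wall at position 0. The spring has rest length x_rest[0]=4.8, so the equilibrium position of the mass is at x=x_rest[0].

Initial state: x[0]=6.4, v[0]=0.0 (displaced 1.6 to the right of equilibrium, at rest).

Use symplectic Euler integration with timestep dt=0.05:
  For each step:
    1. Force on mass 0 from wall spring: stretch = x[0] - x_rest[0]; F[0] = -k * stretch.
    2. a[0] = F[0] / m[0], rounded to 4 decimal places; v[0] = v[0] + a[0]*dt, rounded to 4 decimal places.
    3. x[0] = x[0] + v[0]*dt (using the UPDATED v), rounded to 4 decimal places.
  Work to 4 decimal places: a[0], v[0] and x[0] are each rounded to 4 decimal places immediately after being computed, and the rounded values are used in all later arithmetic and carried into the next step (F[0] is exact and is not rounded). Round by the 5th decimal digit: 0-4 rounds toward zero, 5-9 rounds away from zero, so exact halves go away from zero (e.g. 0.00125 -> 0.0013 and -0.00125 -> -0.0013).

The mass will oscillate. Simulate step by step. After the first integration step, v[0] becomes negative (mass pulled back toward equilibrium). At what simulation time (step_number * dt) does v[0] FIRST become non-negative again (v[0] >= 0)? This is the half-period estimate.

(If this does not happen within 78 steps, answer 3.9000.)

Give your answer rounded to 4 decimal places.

Answer: 1.9500

Derivation:
Step 0: x=[6.4000] v=[0.0000]
Step 1: x=[6.3895] v=[-0.2109]
Step 2: x=[6.3685] v=[-0.4204]
Step 3: x=[6.3371] v=[-0.6272]
Step 4: x=[6.2956] v=[-0.8298]
Step 5: x=[6.2443] v=[-1.0269]
Step 6: x=[6.1834] v=[-1.2173]
Step 7: x=[6.1134] v=[-1.3997]
Step 8: x=[6.0348] v=[-1.5728]
Step 9: x=[5.9480] v=[-1.7356]
Step 10: x=[5.8537] v=[-1.8869]
Step 11: x=[5.7524] v=[-2.0258]
Step 12: x=[5.6448] v=[-2.1513]
Step 13: x=[5.5317] v=[-2.2627]
Step 14: x=[5.4137] v=[-2.3592]
Step 15: x=[5.2917] v=[-2.4401]
Step 16: x=[5.1665] v=[-2.5049]
Step 17: x=[5.0388] v=[-2.5532]
Step 18: x=[4.9096] v=[-2.5847]
Step 19: x=[4.7796] v=[-2.5991]
Step 20: x=[4.6498] v=[-2.5964]
Step 21: x=[4.5210] v=[-2.5766]
Step 22: x=[4.3940] v=[-2.5398]
Step 23: x=[4.2697] v=[-2.4863]
Step 24: x=[4.1489] v=[-2.4164]
Step 25: x=[4.0324] v=[-2.3306]
Step 26: x=[3.9209] v=[-2.2294]
Step 27: x=[3.8152] v=[-2.1135]
Step 28: x=[3.7160] v=[-1.9837]
Step 29: x=[3.6240] v=[-1.8408]
Step 30: x=[3.5397] v=[-1.6858]
Step 31: x=[3.4637] v=[-1.5197]
Step 32: x=[3.3965] v=[-1.3436]
Step 33: x=[3.3386] v=[-1.1586]
Step 34: x=[3.2903] v=[-0.9660]
Step 35: x=[3.2520] v=[-0.7670]
Step 36: x=[3.2239] v=[-0.5629]
Step 37: x=[3.2061] v=[-0.3551]
Step 38: x=[3.1989] v=[-0.1450]
Step 39: x=[3.2022] v=[0.0661]
First v>=0 after going negative at step 39, time=1.9500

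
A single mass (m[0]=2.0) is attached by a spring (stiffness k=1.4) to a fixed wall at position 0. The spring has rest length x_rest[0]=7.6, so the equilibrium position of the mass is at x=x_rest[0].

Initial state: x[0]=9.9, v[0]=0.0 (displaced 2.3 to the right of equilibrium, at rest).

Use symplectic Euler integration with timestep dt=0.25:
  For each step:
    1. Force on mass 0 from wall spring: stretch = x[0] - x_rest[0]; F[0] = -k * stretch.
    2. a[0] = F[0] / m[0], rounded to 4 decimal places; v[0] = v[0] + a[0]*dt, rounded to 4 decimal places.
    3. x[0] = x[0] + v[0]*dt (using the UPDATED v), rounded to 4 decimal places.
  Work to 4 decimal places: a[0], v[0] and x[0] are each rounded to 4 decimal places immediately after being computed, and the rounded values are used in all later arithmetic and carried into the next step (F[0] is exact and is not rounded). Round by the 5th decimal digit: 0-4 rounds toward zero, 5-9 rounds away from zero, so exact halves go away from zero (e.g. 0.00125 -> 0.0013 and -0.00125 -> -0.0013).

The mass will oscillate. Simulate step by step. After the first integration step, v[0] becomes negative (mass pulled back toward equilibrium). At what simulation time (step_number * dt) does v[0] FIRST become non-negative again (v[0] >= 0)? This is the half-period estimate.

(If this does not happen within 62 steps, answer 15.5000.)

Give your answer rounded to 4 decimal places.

Step 0: x=[9.9000] v=[0.0000]
Step 1: x=[9.7994] v=[-0.4025]
Step 2: x=[9.6026] v=[-0.7874]
Step 3: x=[9.3181] v=[-1.1379]
Step 4: x=[8.9585] v=[-1.4386]
Step 5: x=[8.5394] v=[-1.6764]
Step 6: x=[8.0792] v=[-1.8408]
Step 7: x=[7.5980] v=[-1.9247]
Step 8: x=[7.1169] v=[-1.9244]
Step 9: x=[6.6569] v=[-1.8399]
Step 10: x=[6.2382] v=[-1.6749]
Step 11: x=[5.8791] v=[-1.4366]
Step 12: x=[5.5952] v=[-1.1355]
Step 13: x=[5.3990] v=[-0.7847]
Step 14: x=[5.2991] v=[-0.3995]
Step 15: x=[5.2999] v=[0.0032]
First v>=0 after going negative at step 15, time=3.7500

Answer: 3.7500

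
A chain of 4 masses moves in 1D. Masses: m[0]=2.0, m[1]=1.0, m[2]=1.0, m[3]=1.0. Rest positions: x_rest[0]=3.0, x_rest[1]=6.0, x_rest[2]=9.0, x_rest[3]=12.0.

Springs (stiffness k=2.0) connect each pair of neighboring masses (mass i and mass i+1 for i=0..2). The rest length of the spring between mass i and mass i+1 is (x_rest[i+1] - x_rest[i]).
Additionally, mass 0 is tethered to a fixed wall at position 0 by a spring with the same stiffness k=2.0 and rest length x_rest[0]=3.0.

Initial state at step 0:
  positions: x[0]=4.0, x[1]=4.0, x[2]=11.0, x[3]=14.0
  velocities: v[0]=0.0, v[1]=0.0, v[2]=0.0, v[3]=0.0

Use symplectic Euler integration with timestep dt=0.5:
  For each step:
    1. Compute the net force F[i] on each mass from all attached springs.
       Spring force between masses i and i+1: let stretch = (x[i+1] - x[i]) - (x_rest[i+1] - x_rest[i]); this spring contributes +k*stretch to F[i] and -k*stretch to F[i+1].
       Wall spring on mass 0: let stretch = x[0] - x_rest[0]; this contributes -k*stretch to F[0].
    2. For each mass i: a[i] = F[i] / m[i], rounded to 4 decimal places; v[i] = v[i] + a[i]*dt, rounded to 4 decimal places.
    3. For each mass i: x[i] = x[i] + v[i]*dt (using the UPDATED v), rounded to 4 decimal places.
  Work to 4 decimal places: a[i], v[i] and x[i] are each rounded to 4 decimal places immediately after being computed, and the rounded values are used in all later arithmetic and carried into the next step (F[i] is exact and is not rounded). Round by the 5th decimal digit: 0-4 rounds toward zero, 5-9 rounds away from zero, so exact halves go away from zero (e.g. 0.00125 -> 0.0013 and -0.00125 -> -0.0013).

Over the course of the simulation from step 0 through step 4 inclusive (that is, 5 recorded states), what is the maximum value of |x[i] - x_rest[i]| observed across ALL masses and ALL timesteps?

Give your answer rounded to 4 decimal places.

Answer: 3.5000

Derivation:
Step 0: x=[4.0000 4.0000 11.0000 14.0000] v=[0.0000 0.0000 0.0000 0.0000]
Step 1: x=[3.0000 7.5000 9.0000 14.0000] v=[-2.0000 7.0000 -4.0000 0.0000]
Step 2: x=[2.3750 9.5000 8.7500 13.0000] v=[-1.2500 4.0000 -0.5000 -2.0000]
Step 3: x=[2.9375 7.5625 11.0000 11.3750] v=[1.1250 -3.8750 4.5000 -3.2500]
Step 4: x=[3.9219 5.0313 11.7188 11.0625] v=[1.9688 -5.0625 1.4375 -0.6250]
Max displacement = 3.5000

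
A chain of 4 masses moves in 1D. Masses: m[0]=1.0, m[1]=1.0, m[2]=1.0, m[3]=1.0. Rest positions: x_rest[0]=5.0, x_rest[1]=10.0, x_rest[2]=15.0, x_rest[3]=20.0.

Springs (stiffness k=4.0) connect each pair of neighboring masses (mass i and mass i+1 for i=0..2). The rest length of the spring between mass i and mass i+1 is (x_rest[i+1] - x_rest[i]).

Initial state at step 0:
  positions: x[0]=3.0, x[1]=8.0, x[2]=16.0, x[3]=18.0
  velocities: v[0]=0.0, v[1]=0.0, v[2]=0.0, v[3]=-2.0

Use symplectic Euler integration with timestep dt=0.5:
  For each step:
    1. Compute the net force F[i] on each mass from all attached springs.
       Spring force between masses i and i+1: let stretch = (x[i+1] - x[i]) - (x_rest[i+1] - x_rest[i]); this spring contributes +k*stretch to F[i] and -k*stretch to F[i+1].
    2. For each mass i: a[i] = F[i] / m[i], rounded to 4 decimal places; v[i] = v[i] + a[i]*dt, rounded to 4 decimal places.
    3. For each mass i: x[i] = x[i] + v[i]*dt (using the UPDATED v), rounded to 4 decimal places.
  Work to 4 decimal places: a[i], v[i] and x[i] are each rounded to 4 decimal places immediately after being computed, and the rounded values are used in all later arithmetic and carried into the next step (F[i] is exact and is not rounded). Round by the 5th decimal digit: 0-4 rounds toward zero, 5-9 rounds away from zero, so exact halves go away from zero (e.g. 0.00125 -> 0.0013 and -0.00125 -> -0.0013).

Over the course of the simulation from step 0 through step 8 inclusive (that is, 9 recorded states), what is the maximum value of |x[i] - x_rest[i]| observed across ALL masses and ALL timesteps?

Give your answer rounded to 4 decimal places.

Step 0: x=[3.0000 8.0000 16.0000 18.0000] v=[0.0000 0.0000 0.0000 -2.0000]
Step 1: x=[3.0000 11.0000 10.0000 20.0000] v=[0.0000 6.0000 -12.0000 4.0000]
Step 2: x=[6.0000 5.0000 15.0000 17.0000] v=[6.0000 -12.0000 10.0000 -6.0000]
Step 3: x=[3.0000 10.0000 12.0000 17.0000] v=[-6.0000 10.0000 -6.0000 0.0000]
Step 4: x=[2.0000 10.0000 12.0000 17.0000] v=[-2.0000 0.0000 0.0000 0.0000]
Step 5: x=[4.0000 4.0000 15.0000 17.0000] v=[4.0000 -12.0000 6.0000 0.0000]
Step 6: x=[1.0000 9.0000 9.0000 20.0000] v=[-6.0000 10.0000 -12.0000 6.0000]
Step 7: x=[1.0000 6.0000 14.0000 17.0000] v=[0.0000 -6.0000 10.0000 -6.0000]
Step 8: x=[1.0000 6.0000 14.0000 16.0000] v=[0.0000 0.0000 0.0000 -2.0000]
Max displacement = 6.0000

Answer: 6.0000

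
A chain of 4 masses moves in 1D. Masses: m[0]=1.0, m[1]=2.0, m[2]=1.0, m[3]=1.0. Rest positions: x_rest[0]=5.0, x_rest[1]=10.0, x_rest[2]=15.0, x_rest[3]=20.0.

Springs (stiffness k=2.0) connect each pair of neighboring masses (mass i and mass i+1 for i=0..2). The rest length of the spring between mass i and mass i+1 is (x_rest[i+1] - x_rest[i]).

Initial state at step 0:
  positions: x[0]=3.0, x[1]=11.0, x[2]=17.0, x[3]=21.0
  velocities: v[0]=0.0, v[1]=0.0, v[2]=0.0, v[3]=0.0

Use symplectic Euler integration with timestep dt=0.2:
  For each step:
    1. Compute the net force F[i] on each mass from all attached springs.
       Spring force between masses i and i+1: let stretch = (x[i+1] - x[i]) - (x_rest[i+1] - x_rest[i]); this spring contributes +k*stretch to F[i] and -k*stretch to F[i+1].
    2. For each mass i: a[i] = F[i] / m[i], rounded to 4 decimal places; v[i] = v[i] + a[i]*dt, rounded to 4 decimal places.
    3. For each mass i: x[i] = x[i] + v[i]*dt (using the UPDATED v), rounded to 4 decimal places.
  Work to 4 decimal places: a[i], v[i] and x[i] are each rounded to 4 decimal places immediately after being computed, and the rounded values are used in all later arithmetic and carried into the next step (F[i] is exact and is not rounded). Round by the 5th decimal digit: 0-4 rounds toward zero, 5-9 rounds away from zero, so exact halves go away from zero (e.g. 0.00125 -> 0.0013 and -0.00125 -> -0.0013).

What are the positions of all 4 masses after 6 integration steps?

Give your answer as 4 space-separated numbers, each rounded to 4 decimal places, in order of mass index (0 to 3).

Step 0: x=[3.0000 11.0000 17.0000 21.0000] v=[0.0000 0.0000 0.0000 0.0000]
Step 1: x=[3.2400 10.9200 16.8400 21.0800] v=[1.2000 -0.4000 -0.8000 0.4000]
Step 2: x=[3.6944 10.7696 16.5456 21.2208] v=[2.2720 -0.7520 -1.4720 0.7040]
Step 3: x=[4.3148 10.5672 16.1631 21.3876] v=[3.1021 -1.0118 -1.9123 0.8339]
Step 4: x=[5.0354 10.3386 15.7509 21.5364] v=[3.6031 -1.1431 -2.0609 0.7441]
Step 5: x=[5.7803 10.1143 15.3686 21.6224] v=[3.7244 -1.1213 -1.9116 0.4299]
Step 6: x=[6.4719 9.9269 15.0662 21.6081] v=[3.4580 -0.9372 -1.5118 -0.0716]

Answer: 6.4719 9.9269 15.0662 21.6081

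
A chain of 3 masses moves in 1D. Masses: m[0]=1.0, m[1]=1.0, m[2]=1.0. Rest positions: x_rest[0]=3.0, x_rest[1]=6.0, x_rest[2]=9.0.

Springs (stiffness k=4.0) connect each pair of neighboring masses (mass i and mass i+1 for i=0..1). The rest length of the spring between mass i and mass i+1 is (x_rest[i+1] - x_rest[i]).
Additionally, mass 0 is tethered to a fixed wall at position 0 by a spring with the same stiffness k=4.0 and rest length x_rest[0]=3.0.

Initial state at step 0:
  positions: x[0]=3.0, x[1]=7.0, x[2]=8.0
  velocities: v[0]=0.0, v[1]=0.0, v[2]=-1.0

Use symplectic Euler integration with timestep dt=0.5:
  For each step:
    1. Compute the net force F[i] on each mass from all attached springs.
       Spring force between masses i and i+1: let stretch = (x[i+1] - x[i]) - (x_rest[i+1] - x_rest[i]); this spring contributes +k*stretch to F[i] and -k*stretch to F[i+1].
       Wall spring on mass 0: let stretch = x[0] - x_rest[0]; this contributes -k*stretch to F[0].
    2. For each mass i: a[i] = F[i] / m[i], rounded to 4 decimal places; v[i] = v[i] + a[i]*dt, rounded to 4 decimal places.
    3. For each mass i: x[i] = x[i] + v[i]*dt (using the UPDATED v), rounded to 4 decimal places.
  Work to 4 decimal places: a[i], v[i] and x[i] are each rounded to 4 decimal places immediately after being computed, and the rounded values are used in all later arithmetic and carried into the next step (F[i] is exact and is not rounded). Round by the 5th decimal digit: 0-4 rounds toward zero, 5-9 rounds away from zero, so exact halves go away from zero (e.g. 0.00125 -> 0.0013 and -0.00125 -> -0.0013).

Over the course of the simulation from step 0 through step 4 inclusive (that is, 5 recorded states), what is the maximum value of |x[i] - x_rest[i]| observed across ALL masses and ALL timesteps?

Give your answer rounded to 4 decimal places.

Step 0: x=[3.0000 7.0000 8.0000] v=[0.0000 0.0000 -1.0000]
Step 1: x=[4.0000 4.0000 9.5000] v=[2.0000 -6.0000 3.0000]
Step 2: x=[1.0000 6.5000 8.5000] v=[-6.0000 5.0000 -2.0000]
Step 3: x=[2.5000 5.5000 8.5000] v=[3.0000 -2.0000 0.0000]
Step 4: x=[4.5000 4.5000 8.5000] v=[4.0000 -2.0000 0.0000]
Max displacement = 2.0000

Answer: 2.0000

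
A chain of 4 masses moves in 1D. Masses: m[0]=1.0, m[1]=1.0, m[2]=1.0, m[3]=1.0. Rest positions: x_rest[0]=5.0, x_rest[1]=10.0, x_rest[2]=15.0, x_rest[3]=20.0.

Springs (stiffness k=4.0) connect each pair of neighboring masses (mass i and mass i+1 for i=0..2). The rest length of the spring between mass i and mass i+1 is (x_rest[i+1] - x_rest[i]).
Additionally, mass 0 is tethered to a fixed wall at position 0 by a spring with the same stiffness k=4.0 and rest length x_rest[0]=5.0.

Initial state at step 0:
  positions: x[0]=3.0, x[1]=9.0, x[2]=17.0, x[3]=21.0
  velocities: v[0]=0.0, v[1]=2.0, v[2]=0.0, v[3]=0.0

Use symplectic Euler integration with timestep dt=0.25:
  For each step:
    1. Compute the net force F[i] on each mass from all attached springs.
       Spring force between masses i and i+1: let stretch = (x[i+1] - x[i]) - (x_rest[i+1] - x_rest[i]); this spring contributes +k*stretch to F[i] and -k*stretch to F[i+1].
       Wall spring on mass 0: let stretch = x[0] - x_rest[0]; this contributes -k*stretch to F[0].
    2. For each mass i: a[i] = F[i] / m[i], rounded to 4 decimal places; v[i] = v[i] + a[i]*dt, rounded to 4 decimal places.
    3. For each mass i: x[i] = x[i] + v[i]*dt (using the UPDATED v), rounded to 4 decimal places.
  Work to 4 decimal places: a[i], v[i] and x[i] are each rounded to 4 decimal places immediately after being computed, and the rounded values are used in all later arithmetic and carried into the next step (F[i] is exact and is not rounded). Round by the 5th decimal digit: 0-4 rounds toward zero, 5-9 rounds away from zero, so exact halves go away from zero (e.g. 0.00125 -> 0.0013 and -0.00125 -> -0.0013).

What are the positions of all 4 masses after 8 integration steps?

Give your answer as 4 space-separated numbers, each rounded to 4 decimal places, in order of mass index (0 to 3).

Answer: 4.0720 11.7590 16.3576 19.9682

Derivation:
Step 0: x=[3.0000 9.0000 17.0000 21.0000] v=[0.0000 2.0000 0.0000 0.0000]
Step 1: x=[3.7500 10.0000 16.0000 21.2500] v=[3.0000 4.0000 -4.0000 1.0000]
Step 2: x=[5.1250 10.9375 14.8125 21.4375] v=[5.5000 3.7500 -4.7500 0.7500]
Step 3: x=[6.6719 11.3906 14.3125 21.2188] v=[6.1875 1.8125 -2.0000 -0.8750]
Step 4: x=[7.7305 11.3945 14.8086 20.5235] v=[4.2343 0.0157 1.9844 -2.7813]
Step 5: x=[7.7725 11.3360 15.8799 19.6495] v=[0.1678 -0.2342 4.2852 -3.4962]
Step 6: x=[6.7622 11.5226 16.7576 19.0831] v=[-4.0412 0.7462 3.5109 -2.2658]
Step 7: x=[5.2515 11.8278 16.9080 19.1853] v=[-6.0430 1.2208 0.6014 0.4087]
Step 8: x=[4.0720 11.7590 16.3576 19.9682] v=[-4.7182 -0.2753 -2.2015 3.1314]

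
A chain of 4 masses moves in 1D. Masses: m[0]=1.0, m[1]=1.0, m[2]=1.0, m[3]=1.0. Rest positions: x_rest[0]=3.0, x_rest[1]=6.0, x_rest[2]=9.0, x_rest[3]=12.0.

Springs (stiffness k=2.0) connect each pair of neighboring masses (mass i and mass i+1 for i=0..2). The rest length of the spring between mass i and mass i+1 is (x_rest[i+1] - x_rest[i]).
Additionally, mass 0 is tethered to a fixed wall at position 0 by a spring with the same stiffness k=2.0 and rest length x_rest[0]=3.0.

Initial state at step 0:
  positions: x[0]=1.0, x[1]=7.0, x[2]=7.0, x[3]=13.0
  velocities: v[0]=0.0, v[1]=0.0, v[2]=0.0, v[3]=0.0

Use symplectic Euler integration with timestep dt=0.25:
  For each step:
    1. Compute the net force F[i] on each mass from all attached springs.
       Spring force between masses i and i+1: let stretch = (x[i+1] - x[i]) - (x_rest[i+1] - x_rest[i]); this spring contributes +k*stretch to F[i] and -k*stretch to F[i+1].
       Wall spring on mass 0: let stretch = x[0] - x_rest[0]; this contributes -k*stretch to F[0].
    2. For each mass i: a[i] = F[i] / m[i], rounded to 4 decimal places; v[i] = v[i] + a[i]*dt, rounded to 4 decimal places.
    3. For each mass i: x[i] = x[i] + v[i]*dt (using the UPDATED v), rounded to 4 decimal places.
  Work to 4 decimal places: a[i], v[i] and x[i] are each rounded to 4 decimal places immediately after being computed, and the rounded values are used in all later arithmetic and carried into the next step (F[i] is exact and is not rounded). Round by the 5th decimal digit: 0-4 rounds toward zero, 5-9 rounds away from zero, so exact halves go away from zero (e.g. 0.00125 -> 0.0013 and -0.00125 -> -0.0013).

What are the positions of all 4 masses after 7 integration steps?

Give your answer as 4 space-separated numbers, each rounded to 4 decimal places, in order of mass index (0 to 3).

Answer: 3.0404 7.1958 8.1932 11.4299

Derivation:
Step 0: x=[1.0000 7.0000 7.0000 13.0000] v=[0.0000 0.0000 0.0000 0.0000]
Step 1: x=[1.6250 6.2500 7.7500 12.6250] v=[2.5000 -3.0000 3.0000 -1.5000]
Step 2: x=[2.6250 5.1094 8.9219 12.0156] v=[4.0000 -4.5625 4.6875 -2.4375]
Step 3: x=[3.6074 4.1348 10.0039 11.3945] v=[3.9297 -3.8985 4.3281 -2.4844]
Step 4: x=[4.2048 3.8279 10.5261 10.9746] v=[2.3897 -1.2277 2.0889 -1.6797]
Step 5: x=[4.2295 4.4054 10.2671 10.8736] v=[0.0989 2.3099 -1.0360 -0.4040]
Step 6: x=[3.7475 5.6936 9.3512 11.0718] v=[-1.9279 5.1528 -3.6636 0.7928]
Step 7: x=[3.0404 7.1958 8.1932 11.4299] v=[-2.8286 6.0086 -4.6321 1.4325]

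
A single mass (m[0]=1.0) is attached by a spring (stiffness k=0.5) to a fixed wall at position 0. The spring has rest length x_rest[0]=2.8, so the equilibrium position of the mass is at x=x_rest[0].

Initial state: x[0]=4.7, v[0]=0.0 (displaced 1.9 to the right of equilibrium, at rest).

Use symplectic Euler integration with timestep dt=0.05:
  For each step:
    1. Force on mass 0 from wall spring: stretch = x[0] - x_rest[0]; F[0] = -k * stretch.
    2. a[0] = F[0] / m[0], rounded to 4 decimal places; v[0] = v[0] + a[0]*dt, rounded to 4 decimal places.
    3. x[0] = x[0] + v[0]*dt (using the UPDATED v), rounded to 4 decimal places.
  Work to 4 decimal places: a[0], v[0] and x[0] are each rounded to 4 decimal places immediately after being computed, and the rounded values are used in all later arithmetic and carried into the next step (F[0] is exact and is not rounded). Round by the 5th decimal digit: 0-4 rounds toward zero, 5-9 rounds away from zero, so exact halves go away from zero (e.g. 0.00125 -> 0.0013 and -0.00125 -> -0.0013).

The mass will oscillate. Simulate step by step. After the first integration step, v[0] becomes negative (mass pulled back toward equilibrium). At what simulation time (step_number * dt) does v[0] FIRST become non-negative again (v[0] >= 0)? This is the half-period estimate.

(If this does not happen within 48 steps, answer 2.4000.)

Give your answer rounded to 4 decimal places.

Answer: 2.4000

Derivation:
Step 0: x=[4.7000] v=[0.0000]
Step 1: x=[4.6976] v=[-0.0475]
Step 2: x=[4.6929] v=[-0.0949]
Step 3: x=[4.6858] v=[-0.1422]
Step 4: x=[4.6763] v=[-0.1893]
Step 5: x=[4.6645] v=[-0.2362]
Step 6: x=[4.6504] v=[-0.2828]
Step 7: x=[4.6339] v=[-0.3291]
Step 8: x=[4.6152] v=[-0.3750]
Step 9: x=[4.5942] v=[-0.4204]
Step 10: x=[4.5709] v=[-0.4653]
Step 11: x=[4.5454] v=[-0.5096]
Step 12: x=[4.5177] v=[-0.5532]
Step 13: x=[4.4879] v=[-0.5961]
Step 14: x=[4.4560] v=[-0.6383]
Step 15: x=[4.4220] v=[-0.6797]
Step 16: x=[4.3860] v=[-0.7203]
Step 17: x=[4.3480] v=[-0.7600]
Step 18: x=[4.3081] v=[-0.7987]
Step 19: x=[4.2663] v=[-0.8364]
Step 20: x=[4.2226] v=[-0.8731]
Step 21: x=[4.1772] v=[-0.9087]
Step 22: x=[4.1300] v=[-0.9431]
Step 23: x=[4.0812] v=[-0.9764]
Step 24: x=[4.0308] v=[-1.0084]
Step 25: x=[3.9788] v=[-1.0392]
Step 26: x=[3.9254] v=[-1.0687]
Step 27: x=[3.8706] v=[-1.0968]
Step 28: x=[3.8144] v=[-1.1236]
Step 29: x=[3.7570] v=[-1.1490]
Step 30: x=[3.6984] v=[-1.1729]
Step 31: x=[3.6386] v=[-1.1954]
Step 32: x=[3.5778] v=[-1.2164]
Step 33: x=[3.5160] v=[-1.2358]
Step 34: x=[3.4533] v=[-1.2537]
Step 35: x=[3.3898] v=[-1.2700]
Step 36: x=[3.3256] v=[-1.2847]
Step 37: x=[3.2607] v=[-1.2978]
Step 38: x=[3.1952] v=[-1.3093]
Step 39: x=[3.1292] v=[-1.3192]
Step 40: x=[3.0628] v=[-1.3274]
Step 41: x=[2.9961] v=[-1.3340]
Step 42: x=[2.9292] v=[-1.3389]
Step 43: x=[2.8621] v=[-1.3421]
Step 44: x=[2.7949] v=[-1.3437]
Step 45: x=[2.7277] v=[-1.3436]
Step 46: x=[2.6606] v=[-1.3418]
Step 47: x=[2.5937] v=[-1.3383]
Step 48: x=[2.5270] v=[-1.3331]
v[0] did not become non-negative within 48 steps; using fallback time=2.4000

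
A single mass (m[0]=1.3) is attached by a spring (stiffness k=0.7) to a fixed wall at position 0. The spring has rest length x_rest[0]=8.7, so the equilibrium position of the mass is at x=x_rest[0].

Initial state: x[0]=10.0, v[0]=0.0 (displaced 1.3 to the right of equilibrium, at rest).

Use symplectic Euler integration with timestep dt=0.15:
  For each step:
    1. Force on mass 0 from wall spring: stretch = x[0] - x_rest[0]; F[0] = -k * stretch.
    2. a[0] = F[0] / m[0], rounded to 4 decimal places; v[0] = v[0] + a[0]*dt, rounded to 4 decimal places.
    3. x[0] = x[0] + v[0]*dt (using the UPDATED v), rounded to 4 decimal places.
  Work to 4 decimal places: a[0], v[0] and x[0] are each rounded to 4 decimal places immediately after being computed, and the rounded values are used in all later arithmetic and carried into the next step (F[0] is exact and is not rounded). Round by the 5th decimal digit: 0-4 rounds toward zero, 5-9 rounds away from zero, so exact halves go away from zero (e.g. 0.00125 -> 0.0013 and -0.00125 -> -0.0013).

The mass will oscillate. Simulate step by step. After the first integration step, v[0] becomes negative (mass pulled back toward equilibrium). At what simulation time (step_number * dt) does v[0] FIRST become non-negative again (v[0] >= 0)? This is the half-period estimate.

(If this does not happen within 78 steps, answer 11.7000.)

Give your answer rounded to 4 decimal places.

Answer: 4.3500

Derivation:
Step 0: x=[10.0000] v=[0.0000]
Step 1: x=[9.9843] v=[-0.1050]
Step 2: x=[9.9530] v=[-0.2087]
Step 3: x=[9.9065] v=[-0.3099]
Step 4: x=[9.8454] v=[-0.4074]
Step 5: x=[9.7704] v=[-0.4999]
Step 6: x=[9.6824] v=[-0.5864]
Step 7: x=[9.5825] v=[-0.6658]
Step 8: x=[9.4719] v=[-0.7371]
Step 9: x=[9.3520] v=[-0.7994]
Step 10: x=[9.2242] v=[-0.8521]
Step 11: x=[9.0900] v=[-0.8944]
Step 12: x=[8.9511] v=[-0.9259]
Step 13: x=[8.8092] v=[-0.9462]
Step 14: x=[8.6660] v=[-0.9550]
Step 15: x=[8.5232] v=[-0.9523]
Step 16: x=[8.3825] v=[-0.9380]
Step 17: x=[8.2456] v=[-0.9124]
Step 18: x=[8.1142] v=[-0.8757]
Step 19: x=[7.9899] v=[-0.8284]
Step 20: x=[7.8743] v=[-0.7710]
Step 21: x=[7.7687] v=[-0.7043]
Step 22: x=[7.6743] v=[-0.6291]
Step 23: x=[7.5924] v=[-0.5463]
Step 24: x=[7.5239] v=[-0.4568]
Step 25: x=[7.4696] v=[-0.3618]
Step 26: x=[7.4302] v=[-0.2624]
Step 27: x=[7.4062] v=[-0.1598]
Step 28: x=[7.3979] v=[-0.0553]
Step 29: x=[7.4054] v=[0.0499]
First v>=0 after going negative at step 29, time=4.3500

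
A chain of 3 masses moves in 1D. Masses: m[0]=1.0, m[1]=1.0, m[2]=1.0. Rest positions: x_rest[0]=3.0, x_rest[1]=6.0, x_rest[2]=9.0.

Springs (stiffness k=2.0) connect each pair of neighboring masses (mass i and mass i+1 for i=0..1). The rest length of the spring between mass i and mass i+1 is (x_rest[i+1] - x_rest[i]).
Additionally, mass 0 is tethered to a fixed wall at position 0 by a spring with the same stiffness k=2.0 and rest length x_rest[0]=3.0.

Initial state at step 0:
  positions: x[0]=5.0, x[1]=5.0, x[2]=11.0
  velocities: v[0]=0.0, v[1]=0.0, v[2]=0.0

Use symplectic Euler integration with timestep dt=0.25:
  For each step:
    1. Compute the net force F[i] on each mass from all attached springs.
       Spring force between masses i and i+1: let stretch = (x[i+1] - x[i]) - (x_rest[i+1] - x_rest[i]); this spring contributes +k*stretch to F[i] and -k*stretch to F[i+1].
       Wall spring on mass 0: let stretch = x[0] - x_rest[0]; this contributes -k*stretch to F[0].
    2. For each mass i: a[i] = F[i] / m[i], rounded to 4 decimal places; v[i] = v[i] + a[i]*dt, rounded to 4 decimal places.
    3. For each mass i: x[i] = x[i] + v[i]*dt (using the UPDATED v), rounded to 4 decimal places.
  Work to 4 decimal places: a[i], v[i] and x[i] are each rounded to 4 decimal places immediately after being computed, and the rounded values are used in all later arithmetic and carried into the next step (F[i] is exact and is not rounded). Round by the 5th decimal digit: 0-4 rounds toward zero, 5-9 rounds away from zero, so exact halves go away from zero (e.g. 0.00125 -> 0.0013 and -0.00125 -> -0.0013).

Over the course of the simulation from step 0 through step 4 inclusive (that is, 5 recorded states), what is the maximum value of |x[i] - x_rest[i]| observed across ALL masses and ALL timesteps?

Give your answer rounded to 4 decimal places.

Step 0: x=[5.0000 5.0000 11.0000] v=[0.0000 0.0000 0.0000]
Step 1: x=[4.3750 5.7500 10.6250] v=[-2.5000 3.0000 -1.5000]
Step 2: x=[3.3750 6.9375 10.0156] v=[-4.0000 4.7500 -2.4375]
Step 3: x=[2.3984 8.0645 9.3965] v=[-3.9063 4.5078 -2.4766]
Step 4: x=[1.8303 8.6497 8.9859] v=[-2.2725 2.3408 -1.6426]
Max displacement = 2.6497

Answer: 2.6497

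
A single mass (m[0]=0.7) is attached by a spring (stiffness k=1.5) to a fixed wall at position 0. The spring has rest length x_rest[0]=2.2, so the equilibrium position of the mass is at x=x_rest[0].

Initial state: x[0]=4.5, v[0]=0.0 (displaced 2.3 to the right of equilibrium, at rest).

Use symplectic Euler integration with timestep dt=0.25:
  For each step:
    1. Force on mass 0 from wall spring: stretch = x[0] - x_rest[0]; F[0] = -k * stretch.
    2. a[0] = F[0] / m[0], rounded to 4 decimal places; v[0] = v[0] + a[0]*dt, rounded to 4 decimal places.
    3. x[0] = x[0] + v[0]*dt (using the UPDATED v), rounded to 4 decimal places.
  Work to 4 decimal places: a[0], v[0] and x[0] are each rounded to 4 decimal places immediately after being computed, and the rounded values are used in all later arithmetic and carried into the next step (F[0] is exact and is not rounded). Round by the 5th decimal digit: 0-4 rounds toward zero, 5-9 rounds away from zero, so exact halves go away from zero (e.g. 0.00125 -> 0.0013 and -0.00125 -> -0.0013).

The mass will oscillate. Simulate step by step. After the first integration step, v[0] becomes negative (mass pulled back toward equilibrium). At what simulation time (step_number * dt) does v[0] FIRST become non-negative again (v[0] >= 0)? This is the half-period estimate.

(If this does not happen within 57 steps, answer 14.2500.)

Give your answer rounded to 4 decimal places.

Answer: 2.2500

Derivation:
Step 0: x=[4.5000] v=[0.0000]
Step 1: x=[4.1920] v=[-1.2322]
Step 2: x=[3.6172] v=[-2.2994]
Step 3: x=[2.8526] v=[-3.0586]
Step 4: x=[2.0006] v=[-3.4082]
Step 5: x=[1.1753] v=[-3.3014]
Step 6: x=[0.4872] v=[-2.7525]
Step 7: x=[0.0285] v=[-1.8349]
Step 8: x=[-0.1394] v=[-0.6716]
Step 9: x=[0.0060] v=[0.5817]
First v>=0 after going negative at step 9, time=2.2500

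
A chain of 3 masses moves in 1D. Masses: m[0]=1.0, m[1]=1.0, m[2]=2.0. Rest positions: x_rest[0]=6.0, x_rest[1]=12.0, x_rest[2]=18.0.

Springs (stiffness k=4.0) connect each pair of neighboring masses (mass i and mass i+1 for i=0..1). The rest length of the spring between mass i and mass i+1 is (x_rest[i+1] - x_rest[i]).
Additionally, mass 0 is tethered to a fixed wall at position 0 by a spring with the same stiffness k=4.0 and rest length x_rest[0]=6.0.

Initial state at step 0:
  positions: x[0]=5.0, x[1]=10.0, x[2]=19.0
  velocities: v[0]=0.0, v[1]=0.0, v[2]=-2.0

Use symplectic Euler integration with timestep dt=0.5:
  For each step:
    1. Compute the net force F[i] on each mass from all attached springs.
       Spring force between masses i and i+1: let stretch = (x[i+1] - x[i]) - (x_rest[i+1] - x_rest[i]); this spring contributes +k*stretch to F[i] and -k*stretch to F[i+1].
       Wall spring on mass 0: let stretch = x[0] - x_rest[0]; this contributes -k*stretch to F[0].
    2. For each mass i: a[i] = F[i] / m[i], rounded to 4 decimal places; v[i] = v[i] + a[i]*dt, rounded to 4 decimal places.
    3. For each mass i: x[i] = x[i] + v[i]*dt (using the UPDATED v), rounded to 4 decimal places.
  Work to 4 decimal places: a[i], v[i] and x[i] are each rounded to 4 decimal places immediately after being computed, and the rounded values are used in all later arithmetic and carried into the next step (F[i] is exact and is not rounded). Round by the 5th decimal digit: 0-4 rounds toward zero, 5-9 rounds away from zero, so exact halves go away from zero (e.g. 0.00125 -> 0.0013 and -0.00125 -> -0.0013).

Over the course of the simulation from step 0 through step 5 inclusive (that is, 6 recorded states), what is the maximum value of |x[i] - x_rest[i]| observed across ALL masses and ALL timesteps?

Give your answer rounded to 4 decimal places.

Step 0: x=[5.0000 10.0000 19.0000] v=[0.0000 0.0000 -2.0000]
Step 1: x=[5.0000 14.0000 16.5000] v=[0.0000 8.0000 -5.0000]
Step 2: x=[9.0000 11.5000 15.7500] v=[8.0000 -5.0000 -1.5000]
Step 3: x=[6.5000 10.7500 15.8750] v=[-5.0000 -1.5000 0.2500]
Step 4: x=[1.7500 10.8750 16.4375] v=[-9.5000 0.2500 1.1250]
Step 5: x=[4.3750 7.4375 17.2188] v=[5.2500 -6.8750 1.5625]
Max displacement = 4.5625

Answer: 4.5625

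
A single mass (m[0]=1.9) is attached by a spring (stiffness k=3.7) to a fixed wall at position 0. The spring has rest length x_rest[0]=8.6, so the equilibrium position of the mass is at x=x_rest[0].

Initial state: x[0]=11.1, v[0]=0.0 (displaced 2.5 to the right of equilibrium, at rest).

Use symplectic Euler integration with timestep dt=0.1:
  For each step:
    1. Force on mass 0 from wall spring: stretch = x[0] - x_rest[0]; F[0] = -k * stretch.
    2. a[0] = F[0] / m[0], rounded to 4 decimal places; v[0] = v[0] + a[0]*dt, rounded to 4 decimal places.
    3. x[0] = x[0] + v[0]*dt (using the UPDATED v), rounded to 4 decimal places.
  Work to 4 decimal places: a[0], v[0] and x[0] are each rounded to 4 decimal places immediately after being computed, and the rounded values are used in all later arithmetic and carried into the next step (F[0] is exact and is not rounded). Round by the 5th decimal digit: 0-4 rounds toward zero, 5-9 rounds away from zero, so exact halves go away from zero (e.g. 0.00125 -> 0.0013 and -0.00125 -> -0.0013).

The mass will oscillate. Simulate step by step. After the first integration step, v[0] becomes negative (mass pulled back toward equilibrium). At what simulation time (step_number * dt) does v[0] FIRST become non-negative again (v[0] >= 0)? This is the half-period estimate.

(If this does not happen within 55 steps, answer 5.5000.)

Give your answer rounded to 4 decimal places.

Step 0: x=[11.1000] v=[0.0000]
Step 1: x=[11.0513] v=[-0.4868]
Step 2: x=[10.9549] v=[-0.9642]
Step 3: x=[10.8126] v=[-1.4228]
Step 4: x=[10.6272] v=[-1.8537]
Step 5: x=[10.4024] v=[-2.2485]
Step 6: x=[10.1425] v=[-2.5995]
Step 7: x=[9.8525] v=[-2.8999]
Step 8: x=[9.5381] v=[-3.1438]
Step 9: x=[9.2055] v=[-3.3265]
Step 10: x=[8.8611] v=[-3.4444]
Step 11: x=[8.5116] v=[-3.4953]
Step 12: x=[8.1638] v=[-3.4781]
Step 13: x=[7.8245] v=[-3.3932]
Step 14: x=[7.5003] v=[-3.2422]
Step 15: x=[7.1975] v=[-3.0281]
Step 16: x=[6.9220] v=[-2.7550]
Step 17: x=[6.6792] v=[-2.4282]
Step 18: x=[6.4738] v=[-2.0542]
Step 19: x=[6.3098] v=[-1.6402]
Step 20: x=[6.1904] v=[-1.1942]
Step 21: x=[6.1179] v=[-0.7250]
Step 22: x=[6.0937] v=[-0.2416]
Step 23: x=[6.1184] v=[0.2465]
First v>=0 after going negative at step 23, time=2.3000

Answer: 2.3000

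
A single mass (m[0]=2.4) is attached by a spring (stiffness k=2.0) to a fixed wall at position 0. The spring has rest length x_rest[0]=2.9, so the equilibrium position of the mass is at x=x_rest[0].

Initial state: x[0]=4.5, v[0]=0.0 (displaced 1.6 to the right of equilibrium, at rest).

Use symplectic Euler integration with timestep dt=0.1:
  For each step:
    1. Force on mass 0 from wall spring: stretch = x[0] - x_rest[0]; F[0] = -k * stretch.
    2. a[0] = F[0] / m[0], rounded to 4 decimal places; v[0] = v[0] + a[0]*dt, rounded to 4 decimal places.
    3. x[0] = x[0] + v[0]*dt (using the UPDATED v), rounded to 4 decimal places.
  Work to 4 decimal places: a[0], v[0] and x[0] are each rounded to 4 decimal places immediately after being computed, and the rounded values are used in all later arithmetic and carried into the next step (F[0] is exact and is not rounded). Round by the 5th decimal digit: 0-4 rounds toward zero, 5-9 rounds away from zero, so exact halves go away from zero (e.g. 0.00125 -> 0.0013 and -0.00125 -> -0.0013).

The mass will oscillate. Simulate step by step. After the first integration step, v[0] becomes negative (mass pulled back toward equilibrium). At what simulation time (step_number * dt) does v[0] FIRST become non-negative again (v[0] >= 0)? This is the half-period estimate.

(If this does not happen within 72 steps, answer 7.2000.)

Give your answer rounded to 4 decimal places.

Step 0: x=[4.5000] v=[0.0000]
Step 1: x=[4.4867] v=[-0.1333]
Step 2: x=[4.4602] v=[-0.2655]
Step 3: x=[4.4207] v=[-0.3955]
Step 4: x=[4.3685] v=[-0.5222]
Step 5: x=[4.3040] v=[-0.6446]
Step 6: x=[4.2278] v=[-0.7616]
Step 7: x=[4.1406] v=[-0.8723]
Step 8: x=[4.0430] v=[-0.9757]
Step 9: x=[3.9359] v=[-1.0710]
Step 10: x=[3.8202] v=[-1.1573]
Step 11: x=[3.6968] v=[-1.2340]
Step 12: x=[3.5668] v=[-1.3004]
Step 13: x=[3.4312] v=[-1.3560]
Step 14: x=[3.2912] v=[-1.4003]
Step 15: x=[3.1479] v=[-1.4329]
Step 16: x=[3.0025] v=[-1.4536]
Step 17: x=[2.8563] v=[-1.4621]
Step 18: x=[2.7105] v=[-1.4585]
Step 19: x=[2.5662] v=[-1.4427]
Step 20: x=[2.4247] v=[-1.4149]
Step 21: x=[2.2872] v=[-1.3753]
Step 22: x=[2.1548] v=[-1.3242]
Step 23: x=[2.0286] v=[-1.2621]
Step 24: x=[1.9097] v=[-1.1895]
Step 25: x=[1.7990] v=[-1.1070]
Step 26: x=[1.6975] v=[-1.0153]
Step 27: x=[1.6060] v=[-0.9151]
Step 28: x=[1.5253] v=[-0.8073]
Step 29: x=[1.4560] v=[-0.6927]
Step 30: x=[1.3988] v=[-0.5724]
Step 31: x=[1.3541] v=[-0.4473]
Step 32: x=[1.3223] v=[-0.3185]
Step 33: x=[1.3036] v=[-0.1870]
Step 34: x=[1.2982] v=[-0.0540]
Step 35: x=[1.3062] v=[0.0795]
First v>=0 after going negative at step 35, time=3.5000

Answer: 3.5000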